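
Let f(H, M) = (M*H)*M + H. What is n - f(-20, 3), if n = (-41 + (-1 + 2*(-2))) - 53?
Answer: 101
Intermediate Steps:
f(H, M) = H + H*M² (f(H, M) = (H*M)*M + H = H*M² + H = H + H*M²)
n = -99 (n = (-41 + (-1 - 4)) - 53 = (-41 - 5) - 53 = -46 - 53 = -99)
n - f(-20, 3) = -99 - (-20)*(1 + 3²) = -99 - (-20)*(1 + 9) = -99 - (-20)*10 = -99 - 1*(-200) = -99 + 200 = 101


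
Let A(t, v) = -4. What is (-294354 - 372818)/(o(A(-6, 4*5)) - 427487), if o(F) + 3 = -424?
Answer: 333586/213957 ≈ 1.5591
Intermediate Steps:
o(F) = -427 (o(F) = -3 - 424 = -427)
(-294354 - 372818)/(o(A(-6, 4*5)) - 427487) = (-294354 - 372818)/(-427 - 427487) = -667172/(-427914) = -667172*(-1/427914) = 333586/213957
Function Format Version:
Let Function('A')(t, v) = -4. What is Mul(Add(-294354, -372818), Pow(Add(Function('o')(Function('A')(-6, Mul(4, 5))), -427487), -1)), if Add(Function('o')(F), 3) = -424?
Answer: Rational(333586, 213957) ≈ 1.5591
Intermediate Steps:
Function('o')(F) = -427 (Function('o')(F) = Add(-3, -424) = -427)
Mul(Add(-294354, -372818), Pow(Add(Function('o')(Function('A')(-6, Mul(4, 5))), -427487), -1)) = Mul(Add(-294354, -372818), Pow(Add(-427, -427487), -1)) = Mul(-667172, Pow(-427914, -1)) = Mul(-667172, Rational(-1, 427914)) = Rational(333586, 213957)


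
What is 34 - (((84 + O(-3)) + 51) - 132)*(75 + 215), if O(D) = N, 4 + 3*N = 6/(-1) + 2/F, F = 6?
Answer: 886/9 ≈ 98.444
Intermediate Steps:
N = -29/9 (N = -4/3 + (6/(-1) + 2/6)/3 = -4/3 + (6*(-1) + 2*(1/6))/3 = -4/3 + (-6 + 1/3)/3 = -4/3 + (1/3)*(-17/3) = -4/3 - 17/9 = -29/9 ≈ -3.2222)
O(D) = -29/9
34 - (((84 + O(-3)) + 51) - 132)*(75 + 215) = 34 - (((84 - 29/9) + 51) - 132)*(75 + 215) = 34 - ((727/9 + 51) - 132)*290 = 34 - (1186/9 - 132)*290 = 34 - (-2)*290/9 = 34 - 1*(-580/9) = 34 + 580/9 = 886/9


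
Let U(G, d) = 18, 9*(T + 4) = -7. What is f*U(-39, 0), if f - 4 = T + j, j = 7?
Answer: 112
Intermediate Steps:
T = -43/9 (T = -4 + (⅑)*(-7) = -4 - 7/9 = -43/9 ≈ -4.7778)
f = 56/9 (f = 4 + (-43/9 + 7) = 4 + 20/9 = 56/9 ≈ 6.2222)
f*U(-39, 0) = (56/9)*18 = 112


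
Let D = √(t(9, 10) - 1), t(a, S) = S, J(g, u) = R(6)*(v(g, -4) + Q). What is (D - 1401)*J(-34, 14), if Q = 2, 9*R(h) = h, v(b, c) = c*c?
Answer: -16776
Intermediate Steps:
v(b, c) = c²
R(h) = h/9
J(g, u) = 12 (J(g, u) = ((⅑)*6)*((-4)² + 2) = 2*(16 + 2)/3 = (⅔)*18 = 12)
D = 3 (D = √(10 - 1) = √9 = 3)
(D - 1401)*J(-34, 14) = (3 - 1401)*12 = -1398*12 = -16776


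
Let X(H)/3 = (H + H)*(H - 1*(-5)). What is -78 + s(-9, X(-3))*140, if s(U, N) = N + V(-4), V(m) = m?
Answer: -5678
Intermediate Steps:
X(H) = 6*H*(5 + H) (X(H) = 3*((H + H)*(H - 1*(-5))) = 3*((2*H)*(H + 5)) = 3*((2*H)*(5 + H)) = 3*(2*H*(5 + H)) = 6*H*(5 + H))
s(U, N) = -4 + N (s(U, N) = N - 4 = -4 + N)
-78 + s(-9, X(-3))*140 = -78 + (-4 + 6*(-3)*(5 - 3))*140 = -78 + (-4 + 6*(-3)*2)*140 = -78 + (-4 - 36)*140 = -78 - 40*140 = -78 - 5600 = -5678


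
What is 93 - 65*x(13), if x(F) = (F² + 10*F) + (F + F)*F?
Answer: -41312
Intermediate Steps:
x(F) = 3*F² + 10*F (x(F) = (F² + 10*F) + (2*F)*F = (F² + 10*F) + 2*F² = 3*F² + 10*F)
93 - 65*x(13) = 93 - 845*(10 + 3*13) = 93 - 845*(10 + 39) = 93 - 845*49 = 93 - 65*637 = 93 - 41405 = -41312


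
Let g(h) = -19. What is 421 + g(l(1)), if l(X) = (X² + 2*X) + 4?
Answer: 402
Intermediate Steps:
l(X) = 4 + X² + 2*X
421 + g(l(1)) = 421 - 19 = 402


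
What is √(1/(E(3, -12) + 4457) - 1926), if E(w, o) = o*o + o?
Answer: I*√40559477257/4589 ≈ 43.886*I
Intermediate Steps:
E(w, o) = o + o² (E(w, o) = o² + o = o + o²)
√(1/(E(3, -12) + 4457) - 1926) = √(1/(-12*(1 - 12) + 4457) - 1926) = √(1/(-12*(-11) + 4457) - 1926) = √(1/(132 + 4457) - 1926) = √(1/4589 - 1926) = √(-8838413/4589) = I*√40559477257/4589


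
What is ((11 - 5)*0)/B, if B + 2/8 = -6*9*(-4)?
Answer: 0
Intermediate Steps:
B = 863/4 (B = -1/4 - 6*9*(-4) = -1/4 - 54*(-4) = -1/4 + 216 = 863/4 ≈ 215.75)
((11 - 5)*0)/B = ((11 - 5)*0)/(863/4) = (6*0)*(4/863) = 0*(4/863) = 0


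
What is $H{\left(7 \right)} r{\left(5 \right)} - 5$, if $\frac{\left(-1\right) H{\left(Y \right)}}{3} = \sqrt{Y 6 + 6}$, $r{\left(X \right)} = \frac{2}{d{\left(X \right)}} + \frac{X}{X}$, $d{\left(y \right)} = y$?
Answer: $-5 - \frac{84 \sqrt{3}}{5} \approx -34.098$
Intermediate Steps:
$r{\left(X \right)} = 1 + \frac{2}{X}$ ($r{\left(X \right)} = \frac{2}{X} + \frac{X}{X} = \frac{2}{X} + 1 = 1 + \frac{2}{X}$)
$H{\left(Y \right)} = - 3 \sqrt{6 + 6 Y}$ ($H{\left(Y \right)} = - 3 \sqrt{Y 6 + 6} = - 3 \sqrt{6 Y + 6} = - 3 \sqrt{6 + 6 Y}$)
$H{\left(7 \right)} r{\left(5 \right)} - 5 = - 3 \sqrt{6 + 6 \cdot 7} \frac{2 + 5}{5} - 5 = - 3 \sqrt{6 + 42} \cdot \frac{1}{5} \cdot 7 - 5 = - 3 \sqrt{48} \cdot \frac{7}{5} - 5 = - 3 \cdot 4 \sqrt{3} \cdot \frac{7}{5} - 5 = - 12 \sqrt{3} \cdot \frac{7}{5} - 5 = - \frac{84 \sqrt{3}}{5} - 5 = -5 - \frac{84 \sqrt{3}}{5}$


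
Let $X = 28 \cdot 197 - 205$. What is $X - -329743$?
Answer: $335054$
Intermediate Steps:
$X = 5311$ ($X = 5516 - 205 = 5311$)
$X - -329743 = 5311 - -329743 = 5311 + 329743 = 335054$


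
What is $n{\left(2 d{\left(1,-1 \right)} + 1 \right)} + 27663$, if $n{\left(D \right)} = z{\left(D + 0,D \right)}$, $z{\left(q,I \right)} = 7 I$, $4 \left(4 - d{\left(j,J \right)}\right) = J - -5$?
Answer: $27712$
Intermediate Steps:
$d{\left(j,J \right)} = \frac{11}{4} - \frac{J}{4}$ ($d{\left(j,J \right)} = 4 - \frac{J - -5}{4} = 4 - \frac{J + 5}{4} = 4 - \frac{5 + J}{4} = 4 - \left(\frac{5}{4} + \frac{J}{4}\right) = \frac{11}{4} - \frac{J}{4}$)
$n{\left(D \right)} = 7 D$
$n{\left(2 d{\left(1,-1 \right)} + 1 \right)} + 27663 = 7 \left(2 \left(\frac{11}{4} - - \frac{1}{4}\right) + 1\right) + 27663 = 7 \left(2 \left(\frac{11}{4} + \frac{1}{4}\right) + 1\right) + 27663 = 7 \left(2 \cdot 3 + 1\right) + 27663 = 7 \left(6 + 1\right) + 27663 = 7 \cdot 7 + 27663 = 49 + 27663 = 27712$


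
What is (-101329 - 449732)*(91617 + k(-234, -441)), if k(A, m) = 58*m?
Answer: -36391517379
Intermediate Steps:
(-101329 - 449732)*(91617 + k(-234, -441)) = (-101329 - 449732)*(91617 + 58*(-441)) = -551061*(91617 - 25578) = -551061*66039 = -36391517379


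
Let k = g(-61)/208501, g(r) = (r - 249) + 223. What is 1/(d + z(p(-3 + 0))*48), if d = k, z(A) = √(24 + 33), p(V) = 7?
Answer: 6046529/1903059470633253 + 695562672016*√57/1903059470633253 ≈ 0.0027594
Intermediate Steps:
g(r) = -26 + r (g(r) = (-249 + r) + 223 = -26 + r)
z(A) = √57
k = -87/208501 (k = (-26 - 61)/208501 = -87*1/208501 = -87/208501 ≈ -0.00041726)
d = -87/208501 ≈ -0.00041726
1/(d + z(p(-3 + 0))*48) = 1/(-87/208501 + √57*48) = 1/(-87/208501 + 48*√57)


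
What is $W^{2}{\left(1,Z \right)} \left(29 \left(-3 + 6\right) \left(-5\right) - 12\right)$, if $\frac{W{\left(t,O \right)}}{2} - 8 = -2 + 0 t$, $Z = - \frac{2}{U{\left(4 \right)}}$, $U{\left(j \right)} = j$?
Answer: $-64368$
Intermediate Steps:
$Z = - \frac{1}{2}$ ($Z = - \frac{2}{4} = \left(-2\right) \frac{1}{4} = - \frac{1}{2} \approx -0.5$)
$W{\left(t,O \right)} = 12$ ($W{\left(t,O \right)} = 16 + 2 \left(-2 + 0 t\right) = 16 + 2 \left(-2 + 0\right) = 16 + 2 \left(-2\right) = 16 - 4 = 12$)
$W^{2}{\left(1,Z \right)} \left(29 \left(-3 + 6\right) \left(-5\right) - 12\right) = 12^{2} \left(29 \left(-3 + 6\right) \left(-5\right) - 12\right) = 144 \left(29 \cdot 3 \left(-5\right) - 12\right) = 144 \left(29 \left(-15\right) - 12\right) = 144 \left(-435 - 12\right) = 144 \left(-447\right) = -64368$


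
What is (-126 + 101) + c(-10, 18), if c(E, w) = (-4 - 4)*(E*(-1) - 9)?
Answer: -33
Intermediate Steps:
c(E, w) = 72 + 8*E (c(E, w) = -8*(-E - 9) = -8*(-9 - E) = 72 + 8*E)
(-126 + 101) + c(-10, 18) = (-126 + 101) + (72 + 8*(-10)) = -25 + (72 - 80) = -25 - 8 = -33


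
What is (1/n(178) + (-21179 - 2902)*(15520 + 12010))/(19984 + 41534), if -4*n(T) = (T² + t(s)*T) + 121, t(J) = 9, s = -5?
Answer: -11073584155757/1027565913 ≈ -10777.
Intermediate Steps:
n(T) = -121/4 - 9*T/4 - T²/4 (n(T) = -((T² + 9*T) + 121)/4 = -(121 + T² + 9*T)/4 = -121/4 - 9*T/4 - T²/4)
(1/n(178) + (-21179 - 2902)*(15520 + 12010))/(19984 + 41534) = (1/(-121/4 - 9/4*178 - ¼*178²) + (-21179 - 2902)*(15520 + 12010))/(19984 + 41534) = (1/(-121/4 - 801/2 - ¼*31684) - 24081*27530)/61518 = (1/(-121/4 - 801/2 - 7921) - 662949930)*(1/61518) = (1/(-33407/4) - 662949930)*(1/61518) = (-4/33407 - 662949930)*(1/61518) = -22147168311514/33407*1/61518 = -11073584155757/1027565913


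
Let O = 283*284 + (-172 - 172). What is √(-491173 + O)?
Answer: I*√411145 ≈ 641.21*I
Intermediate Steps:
O = 80028 (O = 80372 - 344 = 80028)
√(-491173 + O) = √(-491173 + 80028) = √(-411145) = I*√411145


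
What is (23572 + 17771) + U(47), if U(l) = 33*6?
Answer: 41541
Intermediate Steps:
U(l) = 198
(23572 + 17771) + U(47) = (23572 + 17771) + 198 = 41343 + 198 = 41541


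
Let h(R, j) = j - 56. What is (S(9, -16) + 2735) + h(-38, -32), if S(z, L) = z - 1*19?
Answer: 2637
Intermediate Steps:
S(z, L) = -19 + z (S(z, L) = z - 19 = -19 + z)
h(R, j) = -56 + j
(S(9, -16) + 2735) + h(-38, -32) = ((-19 + 9) + 2735) + (-56 - 32) = (-10 + 2735) - 88 = 2725 - 88 = 2637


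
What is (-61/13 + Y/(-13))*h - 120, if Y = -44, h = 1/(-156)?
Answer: -243343/2028 ≈ -119.99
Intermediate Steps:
h = -1/156 ≈ -0.0064103
(-61/13 + Y/(-13))*h - 120 = (-61/13 - 44/(-13))*(-1/156) - 120 = (-61*1/13 - 44*(-1/13))*(-1/156) - 120 = (-61/13 + 44/13)*(-1/156) - 120 = -17/13*(-1/156) - 120 = 17/2028 - 120 = -243343/2028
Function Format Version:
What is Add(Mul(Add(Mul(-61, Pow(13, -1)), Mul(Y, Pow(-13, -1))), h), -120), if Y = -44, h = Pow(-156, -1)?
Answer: Rational(-243343, 2028) ≈ -119.99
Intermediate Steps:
h = Rational(-1, 156) ≈ -0.0064103
Add(Mul(Add(Mul(-61, Pow(13, -1)), Mul(Y, Pow(-13, -1))), h), -120) = Add(Mul(Add(Mul(-61, Pow(13, -1)), Mul(-44, Pow(-13, -1))), Rational(-1, 156)), -120) = Add(Mul(Add(Mul(-61, Rational(1, 13)), Mul(-44, Rational(-1, 13))), Rational(-1, 156)), -120) = Add(Mul(Add(Rational(-61, 13), Rational(44, 13)), Rational(-1, 156)), -120) = Add(Mul(Rational(-17, 13), Rational(-1, 156)), -120) = Add(Rational(17, 2028), -120) = Rational(-243343, 2028)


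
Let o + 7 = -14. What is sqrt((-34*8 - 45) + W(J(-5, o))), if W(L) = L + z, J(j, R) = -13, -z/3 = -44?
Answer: 3*I*sqrt(22) ≈ 14.071*I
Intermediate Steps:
o = -21 (o = -7 - 14 = -21)
z = 132 (z = -3*(-44) = 132)
W(L) = 132 + L (W(L) = L + 132 = 132 + L)
sqrt((-34*8 - 45) + W(J(-5, o))) = sqrt((-34*8 - 45) + (132 - 13)) = sqrt((-272 - 45) + 119) = sqrt(-317 + 119) = sqrt(-198) = 3*I*sqrt(22)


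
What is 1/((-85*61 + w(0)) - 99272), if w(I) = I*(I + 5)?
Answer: -1/104457 ≈ -9.5733e-6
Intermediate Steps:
w(I) = I*(5 + I)
1/((-85*61 + w(0)) - 99272) = 1/((-85*61 + 0*(5 + 0)) - 99272) = 1/((-5185 + 0*5) - 99272) = 1/((-5185 + 0) - 99272) = 1/(-5185 - 99272) = 1/(-104457) = -1/104457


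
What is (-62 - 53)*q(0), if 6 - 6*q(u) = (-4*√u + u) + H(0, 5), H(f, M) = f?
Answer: -115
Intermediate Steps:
q(u) = 1 - u/6 + 2*√u/3 (q(u) = 1 - ((-4*√u + u) + 0)/6 = 1 - ((u - 4*√u) + 0)/6 = 1 - (u - 4*√u)/6 = 1 + (-u/6 + 2*√u/3) = 1 - u/6 + 2*√u/3)
(-62 - 53)*q(0) = (-62 - 53)*(1 - ⅙*0 + 2*√0/3) = -115*(1 + 0 + (⅔)*0) = -115*(1 + 0 + 0) = -115*1 = -115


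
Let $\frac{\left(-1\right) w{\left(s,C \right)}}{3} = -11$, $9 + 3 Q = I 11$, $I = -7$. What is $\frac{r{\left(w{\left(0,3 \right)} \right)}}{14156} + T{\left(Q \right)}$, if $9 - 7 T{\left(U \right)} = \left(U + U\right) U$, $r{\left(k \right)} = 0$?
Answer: $- \frac{14711}{63} \approx -233.51$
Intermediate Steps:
$Q = - \frac{86}{3}$ ($Q = -3 + \frac{\left(-7\right) 11}{3} = -3 + \frac{1}{3} \left(-77\right) = -3 - \frac{77}{3} = - \frac{86}{3} \approx -28.667$)
$w{\left(s,C \right)} = 33$ ($w{\left(s,C \right)} = \left(-3\right) \left(-11\right) = 33$)
$T{\left(U \right)} = \frac{9}{7} - \frac{2 U^{2}}{7}$ ($T{\left(U \right)} = \frac{9}{7} - \frac{\left(U + U\right) U}{7} = \frac{9}{7} - \frac{2 U U}{7} = \frac{9}{7} - \frac{2 U^{2}}{7}$)
$\frac{r{\left(w{\left(0,3 \right)} \right)}}{14156} + T{\left(Q \right)} = \frac{0}{14156} + \left(\frac{9}{7} - \frac{2 \left(- \frac{86}{3}\right)^{2}}{7}\right) = 0 \cdot \frac{1}{14156} + \left(\frac{9}{7} - \frac{14792}{63}\right) = 0 + \left(\frac{9}{7} - \frac{14792}{63}\right) = 0 - \frac{14711}{63} = - \frac{14711}{63}$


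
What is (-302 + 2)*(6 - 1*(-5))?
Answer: -3300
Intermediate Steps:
(-302 + 2)*(6 - 1*(-5)) = -300*(6 + 5) = -300*11 = -3300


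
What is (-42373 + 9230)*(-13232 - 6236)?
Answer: 645227924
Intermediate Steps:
(-42373 + 9230)*(-13232 - 6236) = -33143*(-19468) = 645227924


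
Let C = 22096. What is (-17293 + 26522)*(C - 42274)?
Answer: -186222762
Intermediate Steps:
(-17293 + 26522)*(C - 42274) = (-17293 + 26522)*(22096 - 42274) = 9229*(-20178) = -186222762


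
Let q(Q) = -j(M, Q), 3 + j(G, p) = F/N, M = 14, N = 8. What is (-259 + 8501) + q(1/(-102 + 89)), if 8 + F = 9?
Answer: 65959/8 ≈ 8244.9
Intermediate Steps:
F = 1 (F = -8 + 9 = 1)
j(G, p) = -23/8 (j(G, p) = -3 + 1/8 = -3 + 1*(⅛) = -3 + ⅛ = -23/8)
q(Q) = 23/8 (q(Q) = -1*(-23/8) = 23/8)
(-259 + 8501) + q(1/(-102 + 89)) = (-259 + 8501) + 23/8 = 8242 + 23/8 = 65959/8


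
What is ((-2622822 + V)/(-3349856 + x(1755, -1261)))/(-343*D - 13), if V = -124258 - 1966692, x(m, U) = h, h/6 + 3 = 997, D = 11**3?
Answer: -1178443/381660129258 ≈ -3.0877e-6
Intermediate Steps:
D = 1331
h = 5964 (h = -18 + 6*997 = -18 + 5982 = 5964)
x(m, U) = 5964
V = -2090950
((-2622822 + V)/(-3349856 + x(1755, -1261)))/(-343*D - 13) = ((-2622822 - 2090950)/(-3349856 + 5964))/(-343*1331 - 13) = (-4713772/(-3343892))/(-456533 - 13) = -4713772*(-1/3343892)/(-456546) = (1178443/835973)*(-1/456546) = -1178443/381660129258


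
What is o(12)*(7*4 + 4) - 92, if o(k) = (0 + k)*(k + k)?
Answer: 9124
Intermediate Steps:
o(k) = 2*k² (o(k) = k*(2*k) = 2*k²)
o(12)*(7*4 + 4) - 92 = (2*12²)*(7*4 + 4) - 92 = (2*144)*(28 + 4) - 92 = 288*32 - 92 = 9216 - 92 = 9124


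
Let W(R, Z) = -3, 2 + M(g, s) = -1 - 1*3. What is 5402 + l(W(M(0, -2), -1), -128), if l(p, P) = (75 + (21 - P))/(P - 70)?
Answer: 534686/99 ≈ 5400.9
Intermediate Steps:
M(g, s) = -6 (M(g, s) = -2 + (-1 - 1*3) = -2 + (-1 - 3) = -2 - 4 = -6)
l(p, P) = (96 - P)/(-70 + P)
5402 + l(W(M(0, -2), -1), -128) = 5402 + (96 - 1*(-128))/(-70 - 128) = 5402 + (96 + 128)/(-198) = 5402 - 1/198*224 = 5402 - 112/99 = 534686/99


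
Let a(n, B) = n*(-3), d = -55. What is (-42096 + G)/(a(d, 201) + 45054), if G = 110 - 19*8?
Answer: -14046/15073 ≈ -0.93186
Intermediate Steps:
a(n, B) = -3*n
G = -42 (G = 110 - 152 = -42)
(-42096 + G)/(a(d, 201) + 45054) = (-42096 - 42)/(-3*(-55) + 45054) = -42138/(165 + 45054) = -42138/45219 = -42138*1/45219 = -14046/15073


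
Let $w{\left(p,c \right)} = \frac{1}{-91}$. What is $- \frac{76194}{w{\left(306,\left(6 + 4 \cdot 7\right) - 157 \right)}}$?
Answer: $6933654$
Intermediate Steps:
$w{\left(p,c \right)} = - \frac{1}{91}$
$- \frac{76194}{w{\left(306,\left(6 + 4 \cdot 7\right) - 157 \right)}} = - \frac{76194}{- \frac{1}{91}} = \left(-76194\right) \left(-91\right) = 6933654$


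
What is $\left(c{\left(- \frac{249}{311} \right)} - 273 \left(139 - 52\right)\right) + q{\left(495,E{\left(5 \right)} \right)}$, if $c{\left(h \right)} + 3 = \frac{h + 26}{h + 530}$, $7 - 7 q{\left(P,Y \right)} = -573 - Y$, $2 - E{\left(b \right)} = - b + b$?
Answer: $- \frac{27270358517}{1152067} \approx -23671.0$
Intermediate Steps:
$E{\left(b \right)} = 2$ ($E{\left(b \right)} = 2 - \left(- b + b\right) = 2 - 0 = 2 + 0 = 2$)
$q{\left(P,Y \right)} = \frac{580}{7} + \frac{Y}{7}$ ($q{\left(P,Y \right)} = 1 - \frac{-573 - Y}{7} = 1 + \left(\frac{573}{7} + \frac{Y}{7}\right) = \frac{580}{7} + \frac{Y}{7}$)
$c{\left(h \right)} = -3 + \frac{26 + h}{530 + h}$ ($c{\left(h \right)} = -3 + \frac{h + 26}{h + 530} = -3 + \frac{26 + h}{530 + h}$)
$\left(c{\left(- \frac{249}{311} \right)} - 273 \left(139 - 52\right)\right) + q{\left(495,E{\left(5 \right)} \right)} = \left(\frac{2 \left(-782 - - \frac{249}{311}\right)}{530 - \frac{249}{311}} - 273 \left(139 - 52\right)\right) + \left(\frac{580}{7} + \frac{1}{7} \cdot 2\right) = \left(\frac{2 \left(-782 - \left(-249\right) \frac{1}{311}\right)}{530 - \frac{249}{311}} - 23751\right) + \left(\frac{580}{7} + \frac{2}{7}\right) = \left(\frac{2 \left(-782 - - \frac{249}{311}\right)}{530 - \frac{249}{311}} - 23751\right) + \frac{582}{7} = \left(\frac{2 \left(-782 + \frac{249}{311}\right)}{\frac{164581}{311}} - 23751\right) + \frac{582}{7} = \left(2 \cdot \frac{311}{164581} \left(- \frac{242953}{311}\right) - 23751\right) + \frac{582}{7} = \left(- \frac{485906}{164581} - 23751\right) + \frac{582}{7} = - \frac{3909449237}{164581} + \frac{582}{7} = - \frac{27270358517}{1152067}$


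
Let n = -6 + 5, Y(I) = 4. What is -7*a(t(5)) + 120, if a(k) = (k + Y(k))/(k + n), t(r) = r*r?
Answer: 2677/24 ≈ 111.54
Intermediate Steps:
n = -1
t(r) = r²
a(k) = (4 + k)/(-1 + k) (a(k) = (k + 4)/(k - 1) = (4 + k)/(-1 + k))
-7*a(t(5)) + 120 = -7*(4 + 5²)/(-1 + 5²) + 120 = -7*(4 + 25)/(-1 + 25) + 120 = -7*29/24 + 120 = -203/24 + 120 = 2677/24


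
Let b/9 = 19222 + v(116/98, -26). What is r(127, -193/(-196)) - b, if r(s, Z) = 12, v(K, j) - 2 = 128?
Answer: -174156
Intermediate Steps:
v(K, j) = 130 (v(K, j) = 2 + 128 = 130)
b = 174168 (b = 9*(19222 + 130) = 9*19352 = 174168)
r(127, -193/(-196)) - b = 12 - 1*174168 = 12 - 174168 = -174156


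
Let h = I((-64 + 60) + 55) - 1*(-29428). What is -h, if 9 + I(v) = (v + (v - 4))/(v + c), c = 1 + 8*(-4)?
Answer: -294239/10 ≈ -29424.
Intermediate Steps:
c = -31 (c = 1 - 32 = -31)
I(v) = -9 + (-4 + 2*v)/(-31 + v) (I(v) = -9 + (v + (v - 4))/(v - 31) = -9 + (v + (-4 + v))/(-31 + v) = -9 + (-4 + 2*v)/(-31 + v))
h = 294239/10 (h = (275 - 7*((-64 + 60) + 55))/(-31 + ((-64 + 60) + 55)) - 1*(-29428) = (275 - 7*(-4 + 55))/(-31 + (-4 + 55)) + 29428 = (275 - 7*51)/(-31 + 51) + 29428 = (275 - 357)/20 + 29428 = (1/20)*(-82) + 29428 = -41/10 + 29428 = 294239/10 ≈ 29424.)
-h = -1*294239/10 = -294239/10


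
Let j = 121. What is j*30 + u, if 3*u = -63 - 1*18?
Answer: 3603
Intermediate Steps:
u = -27 (u = (-63 - 1*18)/3 = (-63 - 18)/3 = (⅓)*(-81) = -27)
j*30 + u = 121*30 - 27 = 3630 - 27 = 3603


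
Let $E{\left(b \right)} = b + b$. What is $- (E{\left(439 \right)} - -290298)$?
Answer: $-291176$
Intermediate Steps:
$E{\left(b \right)} = 2 b$
$- (E{\left(439 \right)} - -290298) = - (2 \cdot 439 - -290298) = - (878 + 290298) = \left(-1\right) 291176 = -291176$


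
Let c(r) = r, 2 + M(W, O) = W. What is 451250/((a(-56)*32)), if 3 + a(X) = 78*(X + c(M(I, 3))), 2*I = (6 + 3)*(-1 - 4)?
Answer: -225625/100512 ≈ -2.2448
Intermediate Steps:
I = -45/2 (I = ((6 + 3)*(-1 - 4))/2 = (9*(-5))/2 = (½)*(-45) = -45/2 ≈ -22.500)
M(W, O) = -2 + W
a(X) = -1914 + 78*X (a(X) = -3 + 78*(X + (-2 - 45/2)) = -3 + 78*(X - 49/2) = -3 + 78*(-49/2 + X) = -3 + (-1911 + 78*X) = -1914 + 78*X)
451250/((a(-56)*32)) = 451250/(((-1914 + 78*(-56))*32)) = 451250/(((-1914 - 4368)*32)) = 451250/((-6282*32)) = 451250/(-201024) = 451250*(-1/201024) = -225625/100512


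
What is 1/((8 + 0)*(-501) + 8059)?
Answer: 1/4051 ≈ 0.00024685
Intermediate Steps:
1/((8 + 0)*(-501) + 8059) = 1/(8*(-501) + 8059) = 1/(-4008 + 8059) = 1/4051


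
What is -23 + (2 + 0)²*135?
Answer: 517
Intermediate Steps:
-23 + (2 + 0)²*135 = -23 + 2²*135 = -23 + 4*135 = -23 + 540 = 517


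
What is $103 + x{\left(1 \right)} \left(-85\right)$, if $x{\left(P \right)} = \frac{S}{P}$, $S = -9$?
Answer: $868$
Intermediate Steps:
$x{\left(P \right)} = - \frac{9}{P}$
$103 + x{\left(1 \right)} \left(-85\right) = 103 + - \frac{9}{1} \left(-85\right) = 103 + \left(-9\right) 1 \left(-85\right) = 103 - -765 = 103 + 765 = 868$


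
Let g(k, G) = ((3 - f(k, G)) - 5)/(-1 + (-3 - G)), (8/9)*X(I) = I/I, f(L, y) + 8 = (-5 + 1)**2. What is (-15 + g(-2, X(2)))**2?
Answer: 286225/1681 ≈ 170.27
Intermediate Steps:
f(L, y) = 8 (f(L, y) = -8 + (-5 + 1)**2 = -8 + (-4)**2 = -8 + 16 = 8)
X(I) = 9/8 (X(I) = 9*(I/I)/8 = (9/8)*1 = 9/8)
g(k, G) = -10/(-4 - G) (g(k, G) = ((3 - 1*8) - 5)/(-1 + (-3 - G)) = ((3 - 8) - 5)/(-4 - G) = (-5 - 5)/(-4 - G) = -10/(-4 - G))
(-15 + g(-2, X(2)))**2 = (-15 + 10/(4 + 9/8))**2 = (-15 + 10/(41/8))**2 = (-15 + 10*(8/41))**2 = (-15 + 80/41)**2 = (-535/41)**2 = 286225/1681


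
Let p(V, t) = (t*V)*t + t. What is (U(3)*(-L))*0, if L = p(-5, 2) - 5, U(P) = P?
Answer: 0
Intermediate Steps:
p(V, t) = t + V*t² (p(V, t) = (V*t)*t + t = V*t² + t = t + V*t²)
L = -23 (L = 2*(1 - 5*2) - 5 = 2*(1 - 10) - 5 = 2*(-9) - 5 = -18 - 5 = -23)
(U(3)*(-L))*0 = (3*(-1*(-23)))*0 = (3*23)*0 = 69*0 = 0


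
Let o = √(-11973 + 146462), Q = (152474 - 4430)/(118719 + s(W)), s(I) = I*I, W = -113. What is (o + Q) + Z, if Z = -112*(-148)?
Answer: 544923283/32872 + √134489 ≈ 16944.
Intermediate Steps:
s(I) = I²
Z = 16576
Q = 37011/32872 (Q = (152474 - 4430)/(118719 + (-113)²) = 148044/(118719 + 12769) = 148044/131488 = 148044*(1/131488) = 37011/32872 ≈ 1.1259)
o = √134489 ≈ 366.73
(o + Q) + Z = (√134489 + 37011/32872) + 16576 = (37011/32872 + √134489) + 16576 = 544923283/32872 + √134489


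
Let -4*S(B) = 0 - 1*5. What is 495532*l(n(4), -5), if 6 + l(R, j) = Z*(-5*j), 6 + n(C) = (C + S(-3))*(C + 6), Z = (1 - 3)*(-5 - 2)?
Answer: 170463008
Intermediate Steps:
Z = 14 (Z = -2*(-7) = 14)
S(B) = 5/4 (S(B) = -(0 - 1*5)/4 = -(0 - 5)/4 = -1/4*(-5) = 5/4)
n(C) = -6 + (6 + C)*(5/4 + C) (n(C) = -6 + (C + 5/4)*(C + 6) = -6 + (5/4 + C)*(6 + C) = -6 + (6 + C)*(5/4 + C))
l(R, j) = -6 - 70*j (l(R, j) = -6 + 14*(-5*j) = -6 - 70*j)
495532*l(n(4), -5) = 495532*(-6 - 70*(-5)) = 495532*(-6 + 350) = 495532*344 = 170463008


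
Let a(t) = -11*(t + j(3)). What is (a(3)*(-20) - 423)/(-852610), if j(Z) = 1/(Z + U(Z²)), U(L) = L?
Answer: -383/1278915 ≈ -0.00029947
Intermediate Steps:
j(Z) = 1/(Z + Z²)
a(t) = -11/12 - 11*t (a(t) = -11*(t + 1/(3*(1 + 3))) = -11*(t + (⅓)/4) = -11*(t + (⅓)*(¼)) = -11*(t + 1/12) = -11*(1/12 + t) = -11/12 - 11*t)
(a(3)*(-20) - 423)/(-852610) = ((-11/12 - 11*3)*(-20) - 423)/(-852610) = ((-11/12 - 33)*(-20) - 423)*(-1/852610) = (-407/12*(-20) - 423)*(-1/852610) = (2035/3 - 423)*(-1/852610) = (766/3)*(-1/852610) = -383/1278915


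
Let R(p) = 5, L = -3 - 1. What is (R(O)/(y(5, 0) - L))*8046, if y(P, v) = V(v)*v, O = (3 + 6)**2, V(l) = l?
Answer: 20115/2 ≈ 10058.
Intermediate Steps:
L = -4
O = 81 (O = 9**2 = 81)
y(P, v) = v**2 (y(P, v) = v*v = v**2)
(R(O)/(y(5, 0) - L))*8046 = (5/(0**2 - 1*(-4)))*8046 = (5/(0 + 4))*8046 = (5/4)*8046 = 20115/2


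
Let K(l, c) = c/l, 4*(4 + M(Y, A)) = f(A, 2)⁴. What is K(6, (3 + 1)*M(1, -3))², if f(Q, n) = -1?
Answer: 25/4 ≈ 6.2500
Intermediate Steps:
M(Y, A) = -15/4 (M(Y, A) = -4 + (¼)*(-1)⁴ = -4 + (¼)*1 = -4 + ¼ = -15/4)
K(6, (3 + 1)*M(1, -3))² = (((3 + 1)*(-15/4))/6)² = ((4*(-15/4))*(⅙))² = (-15*⅙)² = (-5/2)² = 25/4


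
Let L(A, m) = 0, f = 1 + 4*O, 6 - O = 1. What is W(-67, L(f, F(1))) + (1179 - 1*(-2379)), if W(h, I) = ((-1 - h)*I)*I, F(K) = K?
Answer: 3558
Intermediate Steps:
O = 5 (O = 6 - 1*1 = 6 - 1 = 5)
f = 21 (f = 1 + 4*5 = 1 + 20 = 21)
W(h, I) = I**2*(-1 - h) (W(h, I) = (I*(-1 - h))*I = I**2*(-1 - h))
W(-67, L(f, F(1))) + (1179 - 1*(-2379)) = 0**2*(-1 - 1*(-67)) + (1179 - 1*(-2379)) = 0*(-1 + 67) + (1179 + 2379) = 0*66 + 3558 = 0 + 3558 = 3558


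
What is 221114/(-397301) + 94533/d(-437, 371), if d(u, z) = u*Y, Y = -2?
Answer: 37364801797/347241074 ≈ 107.60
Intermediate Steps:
d(u, z) = -2*u (d(u, z) = u*(-2) = -2*u)
221114/(-397301) + 94533/d(-437, 371) = 221114/(-397301) + 94533/((-2*(-437))) = 221114*(-1/397301) + 94533/874 = -221114/397301 + 94533*(1/874) = -221114/397301 + 94533/874 = 37364801797/347241074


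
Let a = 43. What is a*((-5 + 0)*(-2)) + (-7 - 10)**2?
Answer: 719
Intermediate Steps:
a*((-5 + 0)*(-2)) + (-7 - 10)**2 = 43*((-5 + 0)*(-2)) + (-7 - 10)**2 = 43*(-5*(-2)) + (-17)**2 = 43*10 + 289 = 430 + 289 = 719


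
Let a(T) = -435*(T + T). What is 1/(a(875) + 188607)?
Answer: -1/572643 ≈ -1.7463e-6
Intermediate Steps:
a(T) = -870*T
1/(a(875) + 188607) = 1/(-870*875 + 188607) = 1/(-761250 + 188607) = 1/(-572643) = -1/572643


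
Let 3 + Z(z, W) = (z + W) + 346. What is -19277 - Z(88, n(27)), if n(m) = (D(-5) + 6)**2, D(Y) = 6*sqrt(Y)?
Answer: -19564 - 72*I*sqrt(5) ≈ -19564.0 - 161.0*I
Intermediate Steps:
n(m) = (6 + 6*I*sqrt(5))**2 (n(m) = (6*sqrt(-5) + 6)**2 = (6*(I*sqrt(5)) + 6)**2 = (6*I*sqrt(5) + 6)**2 = (6 + 6*I*sqrt(5))**2)
Z(z, W) = 343 + W + z (Z(z, W) = -3 + ((z + W) + 346) = -3 + ((W + z) + 346) = -3 + (346 + W + z) = 343 + W + z)
-19277 - Z(88, n(27)) = -19277 - (343 + (-144 + 72*I*sqrt(5)) + 88) = -19277 - (287 + 72*I*sqrt(5)) = -19277 + (-287 - 72*I*sqrt(5)) = -19564 - 72*I*sqrt(5)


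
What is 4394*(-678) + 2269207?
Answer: -709925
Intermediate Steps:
4394*(-678) + 2269207 = -2979132 + 2269207 = -709925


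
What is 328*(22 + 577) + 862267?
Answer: 1058739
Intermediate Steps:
328*(22 + 577) + 862267 = 328*599 + 862267 = 196472 + 862267 = 1058739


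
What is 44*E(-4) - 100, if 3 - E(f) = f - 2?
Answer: 296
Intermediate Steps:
E(f) = 5 - f (E(f) = 3 - (f - 2) = 3 - (-2 + f) = 3 + (2 - f) = 5 - f)
44*E(-4) - 100 = 44*(5 - 1*(-4)) - 100 = 44*(5 + 4) - 100 = 44*9 - 100 = 396 - 100 = 296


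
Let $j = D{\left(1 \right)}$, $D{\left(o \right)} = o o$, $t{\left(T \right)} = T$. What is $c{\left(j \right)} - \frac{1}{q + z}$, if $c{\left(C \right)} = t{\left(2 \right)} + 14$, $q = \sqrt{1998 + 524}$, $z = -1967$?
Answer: $\frac{61867039}{3866567} + \frac{\sqrt{2522}}{3866567} \approx 16.001$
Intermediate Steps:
$D{\left(o \right)} = o^{2}$
$j = 1$ ($j = 1^{2} = 1$)
$q = \sqrt{2522} \approx 50.22$
$c{\left(C \right)} = 16$ ($c{\left(C \right)} = 2 + 14 = 16$)
$c{\left(j \right)} - \frac{1}{q + z} = 16 - \frac{1}{\sqrt{2522} - 1967} = 16 - \frac{1}{-1967 + \sqrt{2522}}$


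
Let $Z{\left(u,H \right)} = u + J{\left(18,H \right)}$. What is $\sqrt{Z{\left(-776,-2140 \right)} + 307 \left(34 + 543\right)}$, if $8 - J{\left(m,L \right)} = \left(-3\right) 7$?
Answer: $2 \sqrt{44098} \approx 419.99$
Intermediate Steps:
$J{\left(m,L \right)} = 29$ ($J{\left(m,L \right)} = 8 - \left(-3\right) 7 = 8 - -21 = 8 + 21 = 29$)
$Z{\left(u,H \right)} = 29 + u$ ($Z{\left(u,H \right)} = u + 29 = 29 + u$)
$\sqrt{Z{\left(-776,-2140 \right)} + 307 \left(34 + 543\right)} = \sqrt{\left(29 - 776\right) + 307 \left(34 + 543\right)} = \sqrt{-747 + 307 \cdot 577} = \sqrt{-747 + 177139} = \sqrt{176392} = 2 \sqrt{44098}$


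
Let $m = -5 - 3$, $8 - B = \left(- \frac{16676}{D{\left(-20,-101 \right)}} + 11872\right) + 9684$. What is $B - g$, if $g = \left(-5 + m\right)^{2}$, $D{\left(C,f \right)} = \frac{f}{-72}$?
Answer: $- \frac{992745}{101} \approx -9829.2$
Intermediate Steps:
$D{\left(C,f \right)} = - \frac{f}{72}$ ($D{\left(C,f \right)} = f \left(- \frac{1}{72}\right) = - \frac{f}{72}$)
$B = - \frac{975676}{101}$ ($B = 8 - \left(\left(- \frac{16676}{\left(- \frac{1}{72}\right) \left(-101\right)} + 11872\right) + 9684\right) = 8 - \left(\left(- \frac{16676}{\frac{101}{72}} + 11872\right) + 9684\right) = 8 - \left(\left(\left(-16676\right) \frac{72}{101} + 11872\right) + 9684\right) = 8 - \left(\left(- \frac{1200672}{101} + 11872\right) + 9684\right) = 8 - \left(- \frac{1600}{101} + 9684\right) = 8 - \frac{976484}{101} = - \frac{975676}{101} \approx -9660.2$)
$m = -8$ ($m = -5 - 3 = -8$)
$g = 169$ ($g = \left(-5 - 8\right)^{2} = \left(-13\right)^{2} = 169$)
$B - g = - \frac{975676}{101} - 169 = - \frac{992745}{101}$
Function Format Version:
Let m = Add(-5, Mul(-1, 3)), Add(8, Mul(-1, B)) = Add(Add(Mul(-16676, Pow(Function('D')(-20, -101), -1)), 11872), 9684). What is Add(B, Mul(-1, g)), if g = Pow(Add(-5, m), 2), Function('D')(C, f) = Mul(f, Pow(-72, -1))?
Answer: Rational(-992745, 101) ≈ -9829.2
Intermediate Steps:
Function('D')(C, f) = Mul(Rational(-1, 72), f) (Function('D')(C, f) = Mul(f, Rational(-1, 72)) = Mul(Rational(-1, 72), f))
B = Rational(-975676, 101) (B = Add(8, Mul(-1, Add(Add(Mul(-16676, Pow(Mul(Rational(-1, 72), -101), -1)), 11872), 9684))) = Add(8, Mul(-1, Add(Add(Mul(-16676, Pow(Rational(101, 72), -1)), 11872), 9684))) = Add(8, Mul(-1, Add(Add(Mul(-16676, Rational(72, 101)), 11872), 9684))) = Add(8, Mul(-1, Add(Add(Rational(-1200672, 101), 11872), 9684))) = Add(8, Mul(-1, Add(Rational(-1600, 101), 9684))) = Add(8, Mul(-1, Rational(976484, 101))) = Add(8, Rational(-976484, 101)) = Rational(-975676, 101) ≈ -9660.2)
m = -8 (m = Add(-5, -3) = -8)
g = 169 (g = Pow(Add(-5, -8), 2) = Pow(-13, 2) = 169)
Add(B, Mul(-1, g)) = Add(Rational(-975676, 101), Mul(-1, 169)) = Add(Rational(-975676, 101), -169) = Rational(-992745, 101)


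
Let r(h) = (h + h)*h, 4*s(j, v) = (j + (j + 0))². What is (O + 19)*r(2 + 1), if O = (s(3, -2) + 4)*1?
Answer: 576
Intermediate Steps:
s(j, v) = j² (s(j, v) = (j + (j + 0))²/4 = (j + j)²/4 = (2*j)²/4 = (4*j²)/4 = j²)
r(h) = 2*h² (r(h) = (2*h)*h = 2*h²)
O = 13 (O = (3² + 4)*1 = (9 + 4)*1 = 13*1 = 13)
(O + 19)*r(2 + 1) = (13 + 19)*(2*(2 + 1)²) = 32*(2*3²) = 32*(2*9) = 32*18 = 576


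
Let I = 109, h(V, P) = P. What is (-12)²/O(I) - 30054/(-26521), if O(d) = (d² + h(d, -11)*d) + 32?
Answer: 14809890/12915727 ≈ 1.1467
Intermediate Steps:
O(d) = 32 + d² - 11*d (O(d) = (d² - 11*d) + 32 = 32 + d² - 11*d)
(-12)²/O(I) - 30054/(-26521) = (-12)²/(32 + 109² - 11*109) - 30054/(-26521) = 144/(32 + 11881 - 1199) - 30054*(-1/26521) = 144/10714 + 30054/26521 = 144*(1/10714) + 30054/26521 = 72/5357 + 30054/26521 = 14809890/12915727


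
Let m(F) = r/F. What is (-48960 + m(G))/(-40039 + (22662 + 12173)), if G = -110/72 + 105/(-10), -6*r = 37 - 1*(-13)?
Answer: 5299845/563333 ≈ 9.4080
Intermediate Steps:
r = -25/3 (r = -(37 - 1*(-13))/6 = -(37 + 13)/6 = -⅙*50 = -25/3 ≈ -8.3333)
G = -433/36 (G = -110*1/72 + 105*(-⅒) = -55/36 - 21/2 = -433/36 ≈ -12.028)
m(F) = -25/(3*F)
(-48960 + m(G))/(-40039 + (22662 + 12173)) = (-48960 - 25/(3*(-433/36)))/(-40039 + (22662 + 12173)) = (-48960 - 25/3*(-36/433))/(-40039 + 34835) = (-48960 + 300/433)/(-5204) = -21199380/433*(-1/5204) = 5299845/563333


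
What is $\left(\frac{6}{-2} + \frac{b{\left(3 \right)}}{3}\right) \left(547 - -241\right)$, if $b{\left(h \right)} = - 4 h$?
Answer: $-5516$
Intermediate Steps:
$\left(\frac{6}{-2} + \frac{b{\left(3 \right)}}{3}\right) \left(547 - -241\right) = \left(\frac{6}{-2} + \frac{\left(-4\right) 3}{3}\right) \left(547 - -241\right) = \left(6 \left(- \frac{1}{2}\right) - 4\right) \left(547 + 241\right) = \left(-3 - 4\right) 788 = \left(-7\right) 788 = -5516$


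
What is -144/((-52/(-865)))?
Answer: -31140/13 ≈ -2395.4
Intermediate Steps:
-144/((-52/(-865))) = -144/((-52*(-1/865))) = -144/52/865 = -144*865/52 = -31140/13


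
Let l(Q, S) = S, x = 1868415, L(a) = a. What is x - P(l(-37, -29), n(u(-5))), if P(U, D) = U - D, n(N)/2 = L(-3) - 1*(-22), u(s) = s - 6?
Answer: 1868482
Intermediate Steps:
u(s) = -6 + s
n(N) = 38 (n(N) = 2*(-3 - 1*(-22)) = 2*(-3 + 22) = 2*19 = 38)
x - P(l(-37, -29), n(u(-5))) = 1868415 - (-29 - 1*38) = 1868415 - (-29 - 38) = 1868415 - 1*(-67) = 1868415 + 67 = 1868482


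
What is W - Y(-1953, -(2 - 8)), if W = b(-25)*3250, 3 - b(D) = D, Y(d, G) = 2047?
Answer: 88953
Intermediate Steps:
b(D) = 3 - D
W = 91000 (W = (3 - 1*(-25))*3250 = (3 + 25)*3250 = 28*3250 = 91000)
W - Y(-1953, -(2 - 8)) = 91000 - 1*2047 = 91000 - 2047 = 88953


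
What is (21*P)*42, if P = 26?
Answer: 22932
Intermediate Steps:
(21*P)*42 = (21*26)*42 = 546*42 = 22932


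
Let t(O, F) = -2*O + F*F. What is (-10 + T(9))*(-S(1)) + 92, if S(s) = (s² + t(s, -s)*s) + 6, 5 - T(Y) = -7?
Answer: 80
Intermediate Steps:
T(Y) = 12 (T(Y) = 5 - 1*(-7) = 5 + 7 = 12)
t(O, F) = F² - 2*O (t(O, F) = -2*O + F² = F² - 2*O)
S(s) = 6 + s² + s*(s² - 2*s) (S(s) = (s² + ((-s)² - 2*s)*s) + 6 = (s² + (s² - 2*s)*s) + 6 = (s² + s*(s² - 2*s)) + 6 = 6 + s² + s*(s² - 2*s))
(-10 + T(9))*(-S(1)) + 92 = (-10 + 12)*(-(6 + 1³ - 1*1²)) + 92 = 2*(-(6 + 1 - 1*1)) + 92 = 2*(-(6 + 1 - 1)) + 92 = 2*(-1*6) + 92 = 2*(-6) + 92 = -12 + 92 = 80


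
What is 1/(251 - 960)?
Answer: -1/709 ≈ -0.0014104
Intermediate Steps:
1/(251 - 960) = 1/(-709) = -1/709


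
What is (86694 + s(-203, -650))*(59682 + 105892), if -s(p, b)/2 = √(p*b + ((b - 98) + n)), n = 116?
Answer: 14354272356 - 331148*√131318 ≈ 1.4234e+10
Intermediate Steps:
s(p, b) = -2*√(18 + b + b*p) (s(p, b) = -2*√(p*b + ((b - 98) + 116)) = -2*√(b*p + ((-98 + b) + 116)) = -2*√(b*p + (18 + b)) = -2*√(18 + b + b*p))
(86694 + s(-203, -650))*(59682 + 105892) = (86694 - 2*√(18 - 650 - 650*(-203)))*(59682 + 105892) = (86694 - 2*√(18 - 650 + 131950))*165574 = (86694 - 2*√131318)*165574 = 14354272356 - 331148*√131318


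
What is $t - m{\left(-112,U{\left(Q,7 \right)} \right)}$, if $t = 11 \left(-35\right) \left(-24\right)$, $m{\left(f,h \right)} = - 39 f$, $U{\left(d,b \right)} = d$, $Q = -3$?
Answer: $4872$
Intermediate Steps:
$t = 9240$ ($t = \left(-385\right) \left(-24\right) = 9240$)
$t - m{\left(-112,U{\left(Q,7 \right)} \right)} = 9240 - \left(-39\right) \left(-112\right) = 9240 - 4368 = 4872$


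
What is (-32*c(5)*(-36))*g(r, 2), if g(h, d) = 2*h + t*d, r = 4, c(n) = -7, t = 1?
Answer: -80640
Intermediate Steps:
g(h, d) = d + 2*h (g(h, d) = 2*h + 1*d = 2*h + d = d + 2*h)
(-32*c(5)*(-36))*g(r, 2) = (-32*(-7)*(-36))*(2 + 2*4) = (224*(-36))*(2 + 8) = -8064*10 = -80640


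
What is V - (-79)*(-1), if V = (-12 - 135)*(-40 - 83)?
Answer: 18002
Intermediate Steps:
V = 18081 (V = -147*(-123) = 18081)
V - (-79)*(-1) = 18081 - (-79)*(-1) = 18081 - 1*79 = 18081 - 79 = 18002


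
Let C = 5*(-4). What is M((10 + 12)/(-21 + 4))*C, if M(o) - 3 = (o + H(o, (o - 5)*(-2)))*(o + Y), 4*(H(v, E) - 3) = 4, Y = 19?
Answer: -294260/289 ≈ -1018.2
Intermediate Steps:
C = -20
H(v, E) = 4 (H(v, E) = 3 + (¼)*4 = 3 + 1 = 4)
M(o) = 3 + (4 + o)*(19 + o) (M(o) = 3 + (o + 4)*(o + 19) = 3 + (4 + o)*(19 + o))
M((10 + 12)/(-21 + 4))*C = (79 + ((10 + 12)/(-21 + 4))² + 23*((10 + 12)/(-21 + 4)))*(-20) = (79 + (22/(-17))² + 23*(22/(-17)))*(-20) = (79 + (22*(-1/17))² + 23*(22*(-1/17)))*(-20) = (79 + (-22/17)² + 23*(-22/17))*(-20) = (79 + 484/289 - 506/17)*(-20) = (14713/289)*(-20) = -294260/289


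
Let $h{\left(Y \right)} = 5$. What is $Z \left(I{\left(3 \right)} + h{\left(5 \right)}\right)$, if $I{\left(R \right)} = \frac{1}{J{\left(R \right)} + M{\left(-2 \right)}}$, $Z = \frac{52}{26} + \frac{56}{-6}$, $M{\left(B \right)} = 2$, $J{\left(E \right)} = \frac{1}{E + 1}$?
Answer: $- \frac{1078}{27} \approx -39.926$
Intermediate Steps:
$J{\left(E \right)} = \frac{1}{1 + E}$
$Z = - \frac{22}{3}$ ($Z = 52 \cdot \frac{1}{26} + 56 \left(- \frac{1}{6}\right) = 2 - \frac{28}{3} = - \frac{22}{3} \approx -7.3333$)
$I{\left(R \right)} = \frac{1}{2 + \frac{1}{1 + R}}$ ($I{\left(R \right)} = \frac{1}{\frac{1}{1 + R} + 2} = \frac{1}{2 + \frac{1}{1 + R}}$)
$Z \left(I{\left(3 \right)} + h{\left(5 \right)}\right) = - \frac{22 \left(\frac{1 + 3}{3 + 2 \cdot 3} + 5\right)}{3} = - \frac{22 \left(\frac{1}{3 + 6} \cdot 4 + 5\right)}{3} = - \frac{22 \left(\frac{1}{9} \cdot 4 + 5\right)}{3} = - \frac{22 \left(\frac{4}{9} + 5\right)}{3} = \left(- \frac{22}{3}\right) \frac{49}{9} = - \frac{1078}{27}$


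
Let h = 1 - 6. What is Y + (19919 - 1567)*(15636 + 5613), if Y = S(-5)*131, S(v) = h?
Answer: 389960993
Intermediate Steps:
h = -5
S(v) = -5
Y = -655 (Y = -5*131 = -655)
Y + (19919 - 1567)*(15636 + 5613) = -655 + (19919 - 1567)*(15636 + 5613) = -655 + 18352*21249 = -655 + 389961648 = 389960993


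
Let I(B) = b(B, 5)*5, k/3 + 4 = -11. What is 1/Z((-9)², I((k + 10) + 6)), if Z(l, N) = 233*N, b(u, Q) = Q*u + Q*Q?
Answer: -1/139800 ≈ -7.1531e-6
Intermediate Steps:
b(u, Q) = Q² + Q*u (b(u, Q) = Q*u + Q² = Q² + Q*u)
k = -45 (k = -12 + 3*(-11) = -12 - 33 = -45)
I(B) = 125 + 25*B (I(B) = (5*(5 + B))*5 = (25 + 5*B)*5 = 125 + 25*B)
1/Z((-9)², I((k + 10) + 6)) = 1/(233*(125 + 25*((-45 + 10) + 6))) = 1/(233*(125 + 25*(-35 + 6))) = 1/(233*(125 + 25*(-29))) = 1/(233*(125 - 725)) = 1/(233*(-600)) = 1/(-139800) = -1/139800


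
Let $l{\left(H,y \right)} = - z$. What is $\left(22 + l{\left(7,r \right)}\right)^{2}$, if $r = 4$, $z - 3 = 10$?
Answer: $81$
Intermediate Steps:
$z = 13$ ($z = 3 + 10 = 13$)
$l{\left(H,y \right)} = -13$ ($l{\left(H,y \right)} = \left(-1\right) 13 = -13$)
$\left(22 + l{\left(7,r \right)}\right)^{2} = \left(22 - 13\right)^{2} = 9^{2} = 81$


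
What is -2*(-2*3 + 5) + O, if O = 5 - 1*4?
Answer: 3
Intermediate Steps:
O = 1 (O = 5 - 4 = 1)
-2*(-2*3 + 5) + O = -2*(-2*3 + 5) + 1 = -2*(-6 + 5) + 1 = -2*(-1) + 1 = 2 + 1 = 3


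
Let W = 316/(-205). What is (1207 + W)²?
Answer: 61067800161/42025 ≈ 1.4531e+6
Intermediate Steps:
W = -316/205 (W = 316*(-1/205) = -316/205 ≈ -1.5415)
(1207 + W)² = (1207 - 316/205)² = (247119/205)² = 61067800161/42025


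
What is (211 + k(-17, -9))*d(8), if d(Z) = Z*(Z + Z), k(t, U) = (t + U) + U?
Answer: 22528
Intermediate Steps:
k(t, U) = t + 2*U (k(t, U) = (U + t) + U = t + 2*U)
d(Z) = 2*Z² (d(Z) = Z*(2*Z) = 2*Z²)
(211 + k(-17, -9))*d(8) = (211 + (-17 + 2*(-9)))*(2*8²) = (211 + (-17 - 18))*(2*64) = (211 - 35)*128 = 176*128 = 22528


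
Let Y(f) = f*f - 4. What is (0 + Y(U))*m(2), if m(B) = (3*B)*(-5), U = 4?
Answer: -360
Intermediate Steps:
m(B) = -15*B
Y(f) = -4 + f² (Y(f) = f² - 4 = -4 + f²)
(0 + Y(U))*m(2) = (0 + (-4 + 4²))*(-15*2) = (0 + (-4 + 16))*(-30) = (0 + 12)*(-30) = 12*(-30) = -360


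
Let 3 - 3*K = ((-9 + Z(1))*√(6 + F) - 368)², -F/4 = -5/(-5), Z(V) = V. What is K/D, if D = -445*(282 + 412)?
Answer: 45183/308830 + 2944*√2/463245 ≈ 0.15529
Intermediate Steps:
F = -4 (F = -(-20)/(-5) = -(-20)*(-1)/5 = -4*1 = -4)
D = -308830 (D = -445*694 = -308830)
K = 1 - (-368 - 8*√2)²/3 (K = 1 - ((-9 + 1)*√(6 - 4) - 368)²/3 = 1 - (-8*√2 - 368)²/3 = 1 - (-368 - 8*√2)²/3 ≈ -47959.)
K/D = (-45183 - 5888*√2/3)/(-308830) = (-45183 - 5888*√2/3)*(-1/308830) = 45183/308830 + 2944*√2/463245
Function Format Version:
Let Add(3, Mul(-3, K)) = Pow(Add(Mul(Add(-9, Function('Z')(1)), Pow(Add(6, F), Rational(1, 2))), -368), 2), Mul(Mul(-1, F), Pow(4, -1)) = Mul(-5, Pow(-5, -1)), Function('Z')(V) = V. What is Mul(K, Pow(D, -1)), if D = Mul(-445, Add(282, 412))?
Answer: Add(Rational(45183, 308830), Mul(Rational(2944, 463245), Pow(2, Rational(1, 2)))) ≈ 0.15529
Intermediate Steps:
F = -4 (F = Mul(-4, Mul(-5, Pow(-5, -1))) = Mul(-4, Mul(-5, Rational(-1, 5))) = Mul(-4, 1) = -4)
D = -308830 (D = Mul(-445, 694) = -308830)
K = Add(1, Mul(Rational(-1, 3), Pow(Add(-368, Mul(-8, Pow(2, Rational(1, 2)))), 2))) (K = Add(1, Mul(Rational(-1, 3), Pow(Add(Mul(Add(-9, 1), Pow(Add(6, -4), Rational(1, 2))), -368), 2))) = Add(1, Mul(Rational(-1, 3), Pow(Add(Mul(-8, Pow(2, Rational(1, 2))), -368), 2))) = Add(1, Mul(Rational(-1, 3), Pow(Add(-368, Mul(-8, Pow(2, Rational(1, 2)))), 2))) ≈ -47959.)
Mul(K, Pow(D, -1)) = Mul(Add(-45183, Mul(Rational(-5888, 3), Pow(2, Rational(1, 2)))), Pow(-308830, -1)) = Mul(Add(-45183, Mul(Rational(-5888, 3), Pow(2, Rational(1, 2)))), Rational(-1, 308830)) = Add(Rational(45183, 308830), Mul(Rational(2944, 463245), Pow(2, Rational(1, 2))))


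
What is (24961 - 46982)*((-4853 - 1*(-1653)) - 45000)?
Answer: 1061412200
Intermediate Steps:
(24961 - 46982)*((-4853 - 1*(-1653)) - 45000) = -22021*((-4853 + 1653) - 45000) = -22021*(-3200 - 45000) = -22021*(-48200) = 1061412200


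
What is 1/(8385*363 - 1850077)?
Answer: 1/1193678 ≈ 8.3775e-7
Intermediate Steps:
1/(8385*363 - 1850077) = 1/(3043755 - 1850077) = 1/1193678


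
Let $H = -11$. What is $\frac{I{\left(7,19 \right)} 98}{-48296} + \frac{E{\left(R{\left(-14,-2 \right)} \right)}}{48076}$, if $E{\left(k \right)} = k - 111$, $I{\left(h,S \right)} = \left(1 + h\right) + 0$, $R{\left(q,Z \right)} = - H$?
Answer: $- \frac{1328787}{72558703} \approx -0.018313$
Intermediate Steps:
$R{\left(q,Z \right)} = 11$ ($R{\left(q,Z \right)} = \left(-1\right) \left(-11\right) = 11$)
$I{\left(h,S \right)} = 1 + h$
$E{\left(k \right)} = -111 + k$ ($E{\left(k \right)} = k - 111 = -111 + k$)
$\frac{I{\left(7,19 \right)} 98}{-48296} + \frac{E{\left(R{\left(-14,-2 \right)} \right)}}{48076} = \frac{\left(1 + 7\right) 98}{-48296} + \frac{-111 + 11}{48076} = 8 \cdot 98 \left(- \frac{1}{48296}\right) - \frac{25}{12019} = 784 \left(- \frac{1}{48296}\right) - \frac{25}{12019} = - \frac{98}{6037} - \frac{25}{12019} = - \frac{1328787}{72558703}$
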